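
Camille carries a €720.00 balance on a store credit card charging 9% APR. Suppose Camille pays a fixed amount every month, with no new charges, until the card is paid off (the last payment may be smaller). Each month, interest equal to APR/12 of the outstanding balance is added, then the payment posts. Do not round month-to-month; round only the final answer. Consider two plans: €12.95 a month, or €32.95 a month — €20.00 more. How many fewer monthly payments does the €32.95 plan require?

49 fewer payments

Monthly rate r = 9%/12 = 0.75% = 0.0075.
At €12.95/mo: n = ⌈−ln(1 − rB₀/P)/ln(1+r)⌉ = 73 payments (last €2.72); total interest = total paid − €720.00 = €215.12.
At €32.95/mo: 24 payments (last €31.46); total interest €69.31.
Payments saved = 73 − 24 = 49.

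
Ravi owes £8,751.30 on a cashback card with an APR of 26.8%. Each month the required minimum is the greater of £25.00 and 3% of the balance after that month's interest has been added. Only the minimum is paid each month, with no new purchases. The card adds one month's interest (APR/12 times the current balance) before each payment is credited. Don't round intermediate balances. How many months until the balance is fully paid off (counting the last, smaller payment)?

Monthly rate r = 26.8%/12 = 2.23333% = 0.0223333.
While 3% of the post-interest balance exceeds £25.00, each month B ← (B·(1+r))·(1 − 0.03), i.e. B shrinks by the factor (1+r)·0.97 = 0.99166.
This holds for months 1–284. Entering month 285 the balance is £811.93; 3% of the post-interest balance is now below £25.00, so the flat £25.00 minimum applies from here.
From month 285 a fixed £25.00 at rate r clears £811.93 in 59 more payments. Total: 284 + 59 = 343 months.

343 months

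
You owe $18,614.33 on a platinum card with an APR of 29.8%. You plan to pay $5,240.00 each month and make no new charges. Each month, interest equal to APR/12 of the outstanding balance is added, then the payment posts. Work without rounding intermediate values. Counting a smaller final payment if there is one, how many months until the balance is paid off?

4 payments

Monthly rate r = 29.8%/12 = 2.48333% = 0.0248333.
Recurrence: B ← B·(1+r) − $5,240.00.
Month 1: interest $462.26; balance after payment $13,836.59.
Month 2: interest $343.61; balance after payment $8,940.19.
Month 3: interest $222.01; balance after payment $3,922.21.
Month 4: interest $97.40; balance after payment $0.00.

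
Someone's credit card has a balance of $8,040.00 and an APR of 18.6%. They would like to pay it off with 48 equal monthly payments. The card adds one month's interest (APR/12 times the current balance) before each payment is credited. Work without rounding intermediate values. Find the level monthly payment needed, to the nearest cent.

$238.70

Monthly rate r = 18.6%/12 = 1.55% = 0.0155.
Level-payment amortization: P = B₀·r / (1 − (1+r)^(−n)) = 8040.00·0.0155 / (1 − 1.0155^(−48)).
Denominator 1 − (1+r)^(−48) = 0.522070907.
P = 124.62 / 0.522070907 ≈ 238.70.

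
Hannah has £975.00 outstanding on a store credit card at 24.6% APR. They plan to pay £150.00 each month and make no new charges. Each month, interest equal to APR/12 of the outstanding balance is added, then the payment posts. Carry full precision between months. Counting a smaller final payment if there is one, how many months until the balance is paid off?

Monthly rate r = 24.6%/12 = 2.05% = 0.0205.
Recurrence: B ← B·(1+r) − £150.00.
Month 1: interest £19.99; balance after payment £844.99.
Month 2: interest £17.32; balance after payment £712.31.
Closed form: n = −ln(1 − rB₀/P)/ln(1+r) = −ln(0.86675)/ln(1.0205) ≈ 7.047, so the balance reaches zero during payment 8.

8 months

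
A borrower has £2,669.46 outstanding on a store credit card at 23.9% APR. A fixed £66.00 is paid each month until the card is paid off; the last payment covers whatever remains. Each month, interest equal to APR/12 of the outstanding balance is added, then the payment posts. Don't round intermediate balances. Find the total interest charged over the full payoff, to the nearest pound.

Monthly rate r = 23.9%/12 = 1.99167% = 0.0199167.
Payoff takes n = ⌈−ln(1 − rB₀/P)/ln(1+r)⌉ = ⌈83.039⌉ = 84 payments; the last is £2.63.
Total paid = 83·£66.00 + £2.63 = £5,480.63.
Total interest = total paid − principal = £5,480.63 − £2,669.46 = £2,811.17.

£2,811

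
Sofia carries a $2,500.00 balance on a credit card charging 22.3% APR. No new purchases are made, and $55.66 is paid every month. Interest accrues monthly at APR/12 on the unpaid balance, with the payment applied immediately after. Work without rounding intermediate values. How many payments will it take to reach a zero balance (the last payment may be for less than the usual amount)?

98 months

Monthly rate r = 22.3%/12 = 1.85833% = 0.0185833.
Recurrence: B ← B·(1+r) − $55.66.
Month 1: interest $46.46; balance after payment $2,490.80.
Month 2: interest $46.29; balance after payment $2,481.43.
Closed form: n = −ln(1 − rB₀/P)/ln(1+r) = −ln(0.16532)/ln(1.01858) ≈ 97.752, so the balance reaches zero during payment 98.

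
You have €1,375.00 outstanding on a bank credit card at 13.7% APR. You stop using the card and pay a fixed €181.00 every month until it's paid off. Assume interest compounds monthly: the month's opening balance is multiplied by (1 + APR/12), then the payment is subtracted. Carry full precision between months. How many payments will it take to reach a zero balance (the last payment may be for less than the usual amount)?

Monthly rate r = 13.7%/12 = 1.14167% = 0.0114167.
Recurrence: B ← B·(1+r) − €181.00.
Month 1: interest €15.70; balance after payment €1,209.70.
Month 2: interest €13.81; balance after payment €1,042.51.
Closed form: n = −ln(1 − rB₀/P)/ln(1+r) = −ln(0.91327)/ln(1.01142) ≈ 7.992, so the balance reaches zero during payment 8.

8 payments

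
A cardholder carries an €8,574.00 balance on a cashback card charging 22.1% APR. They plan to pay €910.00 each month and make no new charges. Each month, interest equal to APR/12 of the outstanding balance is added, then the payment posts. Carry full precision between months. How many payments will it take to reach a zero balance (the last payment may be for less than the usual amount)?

11 months

Monthly rate r = 22.1%/12 = 1.84167% = 0.0184167.
Recurrence: B ← B·(1+r) − €910.00.
Month 1: interest €157.90; balance after payment €7,821.90.
Month 2: interest €144.05; balance after payment €7,055.96.
Closed form: n = −ln(1 − rB₀/P)/ln(1+r) = −ln(0.82648)/ln(1.01842) ≈ 10.443, so the balance reaches zero during payment 11.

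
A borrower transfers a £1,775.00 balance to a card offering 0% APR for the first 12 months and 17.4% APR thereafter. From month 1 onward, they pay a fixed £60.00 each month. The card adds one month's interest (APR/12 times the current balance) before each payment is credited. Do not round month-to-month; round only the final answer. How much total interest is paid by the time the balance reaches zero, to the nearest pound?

Promo months 1–12 at r₀ = 0%/12 = 0; months 13+ at r₁ = 17.4%/12 = 0.0145.
After month 12 (no interest yet): B = £1,775.00 − 12·£60.00 = £1,055.00.
Then at r₁ with £60.00/mo: n₂ = −ln(1 − r₁·B/P)/ln(1+r₁) ≈ 20.44 → 21 more payments.
Total paid = 32·£60.00 + £26.77 = £1,946.77; interest = £1,946.77 − £1,775.00 = £171.77.

£172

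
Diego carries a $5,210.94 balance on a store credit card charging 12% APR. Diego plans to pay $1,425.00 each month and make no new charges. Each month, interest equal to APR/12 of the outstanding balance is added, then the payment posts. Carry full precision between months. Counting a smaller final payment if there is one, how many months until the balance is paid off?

4 payments

Monthly rate r = 12%/12 = 1% = 0.01.
Recurrence: B ← B·(1+r) − $1,425.00.
Month 1: interest $52.11; balance after payment $3,838.05.
Month 2: interest $38.38; balance after payment $2,451.43.
Month 3: interest $24.51; balance after payment $1,050.94.
Month 4: interest $10.51; balance after payment $0.00.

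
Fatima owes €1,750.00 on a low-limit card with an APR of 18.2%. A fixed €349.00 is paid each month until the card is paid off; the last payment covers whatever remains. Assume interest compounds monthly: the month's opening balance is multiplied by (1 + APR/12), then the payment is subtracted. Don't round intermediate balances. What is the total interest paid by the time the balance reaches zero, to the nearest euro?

€84

Monthly rate r = 18.2%/12 = 1.51667% = 0.0151667.
Payoff takes n = ⌈−ln(1 − rB₀/P)/ln(1+r)⌉ = ⌈5.255⌉ = 6 payments; the last is €89.39.
Total paid = 5·€349.00 + €89.39 = €1,834.39.
Total interest = total paid − principal = €1,834.39 − €1,750.00 = €84.39.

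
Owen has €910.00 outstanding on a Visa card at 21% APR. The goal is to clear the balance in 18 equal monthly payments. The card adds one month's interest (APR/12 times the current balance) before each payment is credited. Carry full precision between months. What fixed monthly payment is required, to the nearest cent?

€59.37

Monthly rate r = 21%/12 = 1.75% = 0.0175.
Level-payment amortization: P = B₀·r / (1 − (1+r)^(−n)) = 910.00·0.0175 / (1 − 1.0175^(−18)).
Denominator 1 − (1+r)^(−18) = 0.268220098.
P = 15.925 / 0.268220098 ≈ 59.37.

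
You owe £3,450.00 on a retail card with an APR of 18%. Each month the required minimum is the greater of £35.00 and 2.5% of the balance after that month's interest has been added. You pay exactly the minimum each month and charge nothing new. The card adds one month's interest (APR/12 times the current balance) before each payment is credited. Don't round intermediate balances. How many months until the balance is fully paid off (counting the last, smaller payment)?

Monthly rate r = 18%/12 = 1.5% = 0.015.
While 2.5% of the post-interest balance exceeds £35.00, each month B ← (B·(1+r))·(1 − 0.025), i.e. B shrinks by the factor (1+r)·0.975 = 0.98962.
This holds for months 1–88. Entering month 89 the balance is £1,377.96; 2.5% of the post-interest balance is now below £35.00, so the flat £35.00 minimum applies from here.
From month 89 a fixed £35.00 at rate r clears £1,377.96 in 60 more payments. Total: 88 + 60 = 148 months.

148 months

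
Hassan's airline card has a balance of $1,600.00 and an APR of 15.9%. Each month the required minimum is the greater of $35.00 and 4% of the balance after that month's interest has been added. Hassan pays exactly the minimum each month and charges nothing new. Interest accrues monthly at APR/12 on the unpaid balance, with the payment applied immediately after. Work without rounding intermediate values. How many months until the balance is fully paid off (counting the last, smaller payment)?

Monthly rate r = 15.9%/12 = 1.325% = 0.01325.
While 4% of the post-interest balance exceeds $35.00, each month B ← (B·(1+r))·(1 − 0.04), i.e. B shrinks by the factor (1+r)·0.96 = 0.97272.
This holds for months 1–23. Entering month 24 the balance is $846.92; 4% of the post-interest balance is now below $35.00, so the flat $35.00 minimum applies from here.
From month 24 a fixed $35.00 at rate r clears $846.92 in 30 more payments. Total: 23 + 30 = 53 months.

53 months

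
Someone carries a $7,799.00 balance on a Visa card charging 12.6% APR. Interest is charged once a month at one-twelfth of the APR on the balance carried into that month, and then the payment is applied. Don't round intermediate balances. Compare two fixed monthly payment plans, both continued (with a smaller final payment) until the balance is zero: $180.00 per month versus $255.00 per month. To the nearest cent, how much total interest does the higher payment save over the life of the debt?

Monthly rate r = 12.6%/12 = 1.05% = 0.0105.
At $180.00/mo: n = ⌈−ln(1 − rB₀/P)/ln(1+r)⌉ = 59 payments (last $17.96); total interest = total paid − $7,799.00 = $2,658.96.
At $255.00/mo: 38 payments (last $21.07); total interest $1,657.07.
Interest saved = $2,658.96 − $1,657.07 = $1,001.89.

$1,001.89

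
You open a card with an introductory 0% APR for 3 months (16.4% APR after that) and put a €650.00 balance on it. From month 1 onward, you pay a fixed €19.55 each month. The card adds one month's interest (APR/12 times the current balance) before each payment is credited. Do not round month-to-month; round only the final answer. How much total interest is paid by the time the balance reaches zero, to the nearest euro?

Promo months 1–3 at r₀ = 0%/12 = 0; months 4+ at r₁ = 16.4%/12 = 0.0136667.
After month 3 (no interest yet): B = €650.00 − 3·€19.55 = €591.35.
Then at r₁ with €19.55/mo: n₂ = −ln(1 − r₁·B/P)/ln(1+r₁) ≈ 39.30 → 40 more payments.
Total paid = 42·€19.55 + €5.80 = €826.90; interest = €826.90 − €650.00 = €176.90.

€177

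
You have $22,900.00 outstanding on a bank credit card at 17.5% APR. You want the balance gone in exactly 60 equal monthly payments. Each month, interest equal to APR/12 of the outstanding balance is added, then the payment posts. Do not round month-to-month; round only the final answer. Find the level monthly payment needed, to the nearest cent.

$575.30

Monthly rate r = 17.5%/12 = 1.45833% = 0.0145833.
Level-payment amortization: P = B₀·r / (1 − (1+r)^(−n)) = 22900.00·0.0145833 / (1 − 1.01458^(−60)).
Denominator 1 − (1+r)^(−60) = 0.580495552.
P = 333.958 / 0.580495552 ≈ 575.30.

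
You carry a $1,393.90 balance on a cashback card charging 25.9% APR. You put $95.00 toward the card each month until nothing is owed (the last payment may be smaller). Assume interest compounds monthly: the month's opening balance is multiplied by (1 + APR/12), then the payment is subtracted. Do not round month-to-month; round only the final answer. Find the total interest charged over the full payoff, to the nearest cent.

Monthly rate r = 25.9%/12 = 2.15833% = 0.0215833.
Payoff takes n = ⌈−ln(1 − rB₀/P)/ln(1+r)⌉ = ⌈17.833⌉ = 18 payments; the last is $79.27.
Total paid = 17·$95.00 + $79.27 = $1,694.27.
Total interest = total paid − principal = $1,694.27 − $1,393.90 = $300.37.

$300.37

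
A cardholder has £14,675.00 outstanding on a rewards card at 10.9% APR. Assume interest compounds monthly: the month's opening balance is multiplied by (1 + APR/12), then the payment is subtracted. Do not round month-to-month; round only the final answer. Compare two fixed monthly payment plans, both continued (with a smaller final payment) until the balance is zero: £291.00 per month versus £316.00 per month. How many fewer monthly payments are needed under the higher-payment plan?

7 fewer payments

Monthly rate r = 10.9%/12 = 0.908333% = 0.00908333.
At £291.00/mo: n = ⌈−ln(1 − rB₀/P)/ln(1+r)⌉ = 68 payments (last £218.43); total interest = total paid − £14,675.00 = £5,040.43.
At £316.00/mo: 61 payments (last £187.16); total interest £4,472.16.
Payments saved = 68 − 61 = 7.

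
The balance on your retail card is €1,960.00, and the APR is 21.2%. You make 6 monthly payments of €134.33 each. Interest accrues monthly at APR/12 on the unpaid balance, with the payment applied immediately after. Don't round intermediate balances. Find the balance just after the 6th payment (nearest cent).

Monthly rate r = 21.2%/12 = 1.76667% = 0.0176667.
Each month: B ← B·(1+r) − €134.33.
Month 1: interest €34.63; balance after payment €1,860.30.
Month 2: interest €32.87; balance after payment €1,758.83.
Month 3: interest €31.07; balance after payment €1,655.57.
Month 4: interest €29.25; balance after payment €1,550.49.
Month 5: interest €27.39; balance after payment €1,443.56.
Month 6: interest €25.50; balance after payment €1,334.73.

€1,334.73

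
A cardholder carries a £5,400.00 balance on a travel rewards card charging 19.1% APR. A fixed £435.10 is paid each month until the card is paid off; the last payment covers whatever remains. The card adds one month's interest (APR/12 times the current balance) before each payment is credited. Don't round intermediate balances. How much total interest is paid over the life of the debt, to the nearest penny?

Monthly rate r = 19.1%/12 = 1.59167% = 0.0159167.
Payoff takes n = ⌈−ln(1 − rB₀/P)/ln(1+r)⌉ = ⌈13.936⌉ = 14 payments; the last is £407.63.
Total paid = 13·£435.10 + £407.63 = £6,063.93.
Total interest = total paid − principal = £6,063.93 − £5,400.00 = £663.93.

£663.93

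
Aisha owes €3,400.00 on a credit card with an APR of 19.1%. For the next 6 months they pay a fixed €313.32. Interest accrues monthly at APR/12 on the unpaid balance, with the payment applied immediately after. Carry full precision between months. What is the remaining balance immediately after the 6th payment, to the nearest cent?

€1,781.57

Monthly rate r = 19.1%/12 = 1.59167% = 0.0159167.
Each month: B ← B·(1+r) − €313.32.
Month 1: interest €54.12; balance after payment €3,140.80.
Month 2: interest €49.99; balance after payment €2,877.47.
Month 3: interest €45.80; balance after payment €2,609.95.
Month 4: interest €41.54; balance after payment €2,338.17.
Month 5: interest €37.22; balance after payment €2,062.06.
Month 6: interest €32.82; balance after payment €1,781.57.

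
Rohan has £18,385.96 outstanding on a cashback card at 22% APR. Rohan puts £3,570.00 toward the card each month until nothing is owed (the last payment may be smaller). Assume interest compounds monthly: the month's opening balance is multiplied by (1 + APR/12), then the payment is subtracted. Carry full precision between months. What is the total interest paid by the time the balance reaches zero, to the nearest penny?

Monthly rate r = 22%/12 = 1.83333% = 0.0183333.
Payoff takes n = ⌈−ln(1 − rB₀/P)/ln(1+r)⌉ = ⌈5.459⌉ = 6 payments; the last is £1,647.33.
Total paid = 5·£3,570.00 + £1,647.33 = £19,497.33.
Total interest = total paid − principal = £19,497.33 − £18,385.96 = £1,111.37.

£1,111.37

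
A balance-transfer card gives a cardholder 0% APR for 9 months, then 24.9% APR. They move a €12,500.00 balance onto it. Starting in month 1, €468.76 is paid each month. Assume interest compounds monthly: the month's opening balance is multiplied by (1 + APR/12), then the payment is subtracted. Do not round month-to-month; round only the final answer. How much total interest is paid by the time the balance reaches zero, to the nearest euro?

€2,142

Promo months 1–9 at r₀ = 0%/12 = 0; months 10+ at r₁ = 24.9%/12 = 0.02075.
After month 9 (no interest yet): B = €12,500.00 − 9·€468.76 = €8,281.16.
Then at r₁ with €468.76/mo: n₂ = −ln(1 − r₁·B/P)/ln(1+r₁) ≈ 22.23 → 23 more payments.
Total paid = 31·€468.76 + €109.96 = €14,641.52; interest = €14,641.52 − €12,500.00 = €2,141.52.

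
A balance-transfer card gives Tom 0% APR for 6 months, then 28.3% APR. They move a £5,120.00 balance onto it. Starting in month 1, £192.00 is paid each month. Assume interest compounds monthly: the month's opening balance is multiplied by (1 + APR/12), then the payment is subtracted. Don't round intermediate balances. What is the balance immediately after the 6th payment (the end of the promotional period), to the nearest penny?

Promo months 1–6 at r₀ = 0%/12 = 0; months 7+ at r₁ = 28.3%/12 = 0.0235833.
After month 6 (no interest yet): B = £5,120.00 − 6·£192.00 = £3,968.00.

£3,968.00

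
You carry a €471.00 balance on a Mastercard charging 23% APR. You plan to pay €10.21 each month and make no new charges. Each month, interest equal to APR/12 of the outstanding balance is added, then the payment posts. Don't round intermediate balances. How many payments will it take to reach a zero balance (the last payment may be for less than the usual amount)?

114 payments

Monthly rate r = 23%/12 = 1.91667% = 0.0191667.
Recurrence: B ← B·(1+r) − €10.21.
Month 1: interest €9.03; balance after payment €469.82.
Month 2: interest €9.00; balance after payment €468.61.
Closed form: n = −ln(1 − rB₀/P)/ln(1+r) = −ln(0.11582)/ln(1.01917) ≈ 113.548, so the balance reaches zero during payment 114.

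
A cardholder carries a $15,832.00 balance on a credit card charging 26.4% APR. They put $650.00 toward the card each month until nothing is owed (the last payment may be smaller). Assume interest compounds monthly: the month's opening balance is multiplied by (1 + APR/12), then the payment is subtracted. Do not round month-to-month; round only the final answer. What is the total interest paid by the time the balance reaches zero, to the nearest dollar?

$7,096

Monthly rate r = 26.4%/12 = 2.2% = 0.022.
Payoff takes n = ⌈−ln(1 − rB₀/P)/ln(1+r)⌉ = ⌈35.271⌉ = 36 payments; the last is $177.64.
Total paid = 35·$650.00 + $177.64 = $22,927.64.
Total interest = total paid − principal = $22,927.64 − $15,832.00 = $7,095.64.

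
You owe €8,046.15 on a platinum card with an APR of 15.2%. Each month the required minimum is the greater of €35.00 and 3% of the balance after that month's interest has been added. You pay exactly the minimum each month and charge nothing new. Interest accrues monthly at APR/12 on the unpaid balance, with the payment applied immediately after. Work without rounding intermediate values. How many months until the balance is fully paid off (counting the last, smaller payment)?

152 months

Monthly rate r = 15.2%/12 = 1.26667% = 0.0126667.
While 3% of the post-interest balance exceeds €35.00, each month B ← (B·(1+r))·(1 − 0.03), i.e. B shrinks by the factor (1+r)·0.97 = 0.98229.
This holds for months 1–109. Entering month 110 the balance is €1,146.98; 3% of the post-interest balance is now below €35.00, so the flat €35.00 minimum applies from here.
From month 110 a fixed €35.00 at rate r clears €1,146.98 in 43 more payments. Total: 109 + 43 = 152 months.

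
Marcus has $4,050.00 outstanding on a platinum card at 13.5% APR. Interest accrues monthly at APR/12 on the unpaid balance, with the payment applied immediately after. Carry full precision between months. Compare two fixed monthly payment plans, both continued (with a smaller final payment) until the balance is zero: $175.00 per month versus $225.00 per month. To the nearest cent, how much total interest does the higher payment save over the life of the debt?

$166.65

Monthly rate r = 13.5%/12 = 1.125% = 0.01125.
At $175.00/mo: n = ⌈−ln(1 − rB₀/P)/ln(1+r)⌉ = 27 payments (last $167.75); total interest = total paid − $4,050.00 = $667.75.
At $225.00/mo: 21 payments (last $51.10); total interest $501.10.
Interest saved = $667.75 − $501.10 = $166.65.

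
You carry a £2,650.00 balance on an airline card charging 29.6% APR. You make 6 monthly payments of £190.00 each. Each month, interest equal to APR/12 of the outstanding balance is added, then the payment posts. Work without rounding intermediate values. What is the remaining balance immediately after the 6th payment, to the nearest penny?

£1,854.54

Monthly rate r = 29.6%/12 = 2.46667% = 0.0246667.
Each month: B ← B·(1+r) − £190.00.
Month 1: interest £65.37; balance after payment £2,525.37.
Month 2: interest £62.29; balance after payment £2,397.66.
Month 3: interest £59.14; balance after payment £2,266.80.
Month 4: interest £55.91; balance after payment £2,132.72.
Month 5: interest £52.61; balance after payment £1,995.32.
Month 6: interest £49.22; balance after payment £1,854.54.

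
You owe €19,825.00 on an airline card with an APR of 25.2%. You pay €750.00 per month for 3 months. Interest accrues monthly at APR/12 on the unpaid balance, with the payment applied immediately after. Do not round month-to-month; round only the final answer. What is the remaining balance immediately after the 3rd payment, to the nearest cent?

Monthly rate r = 25.2%/12 = 2.1% = 0.021.
Each month: B ← B·(1+r) − €750.00.
Month 1: interest €416.32; balance after payment €19,491.33.
Month 2: interest €409.32; balance after payment €19,150.64.
Month 3: interest €402.16; balance after payment €18,802.81.

€18,802.81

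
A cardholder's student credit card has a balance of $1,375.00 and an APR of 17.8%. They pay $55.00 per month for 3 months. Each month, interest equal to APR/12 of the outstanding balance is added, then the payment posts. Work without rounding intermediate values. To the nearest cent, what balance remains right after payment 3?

Monthly rate r = 17.8%/12 = 1.48333% = 0.0148333.
Each month: B ← B·(1+r) − $55.00.
Month 1: interest $20.40; balance after payment $1,340.40.
Month 2: interest $19.88; balance after payment $1,305.28.
Month 3: interest $19.36; balance after payment $1,269.64.

$1,269.64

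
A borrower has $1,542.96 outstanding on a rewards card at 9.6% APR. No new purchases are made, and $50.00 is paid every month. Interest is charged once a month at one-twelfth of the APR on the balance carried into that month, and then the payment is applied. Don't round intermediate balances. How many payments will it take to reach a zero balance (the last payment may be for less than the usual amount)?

Monthly rate r = 9.6%/12 = 0.8% = 0.008.
Recurrence: B ← B·(1+r) − $50.00.
Month 1: interest $12.34; balance after payment $1,505.30.
Month 2: interest $12.04; balance after payment $1,467.35.
Closed form: n = −ln(1 − rB₀/P)/ln(1+r) = −ln(0.75313)/ln(1.008) ≈ 35.582, so the balance reaches zero during payment 36.

36 payments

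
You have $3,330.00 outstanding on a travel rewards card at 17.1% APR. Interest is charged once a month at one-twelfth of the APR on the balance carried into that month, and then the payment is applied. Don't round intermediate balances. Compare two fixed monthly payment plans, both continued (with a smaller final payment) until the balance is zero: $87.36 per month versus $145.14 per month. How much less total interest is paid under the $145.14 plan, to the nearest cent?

Monthly rate r = 17.1%/12 = 1.425% = 0.01425.
At $87.36/mo: n = ⌈−ln(1 − rB₀/P)/ln(1+r)⌉ = 56 payments (last $32.59); total interest = total paid − $3,330.00 = $1,507.39.
At $145.14/mo: 28 payments (last $142.51); total interest $731.29.
Interest saved = $1,507.39 − $731.29 = $776.10.

$776.10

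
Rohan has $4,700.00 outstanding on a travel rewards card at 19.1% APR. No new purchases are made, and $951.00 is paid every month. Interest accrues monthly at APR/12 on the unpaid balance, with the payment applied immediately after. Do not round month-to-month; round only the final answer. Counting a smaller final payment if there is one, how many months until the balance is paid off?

Monthly rate r = 19.1%/12 = 1.59167% = 0.0159167.
Recurrence: B ← B·(1+r) − $951.00.
Month 1: interest $74.81; balance after payment $3,823.81.
Month 2: interest $60.86; balance after payment $2,933.67.
Month 3: interest $46.69; balance after payment $2,029.36.
Month 4: interest $32.30; balance after payment $1,110.67.
Month 5: interest $17.68; balance after payment $177.34.
Month 6: interest $2.82; balance after payment $0.00.

6 payments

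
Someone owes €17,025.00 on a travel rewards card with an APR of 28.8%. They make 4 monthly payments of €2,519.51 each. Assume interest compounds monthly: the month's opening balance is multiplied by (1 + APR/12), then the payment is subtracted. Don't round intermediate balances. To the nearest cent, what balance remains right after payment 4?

€8,272.50

Monthly rate r = 28.8%/12 = 2.4% = 0.024.
Each month: B ← B·(1+r) − €2,519.51.
Month 1: interest €408.60; balance after payment €14,914.09.
Month 2: interest €357.94; balance after payment €12,752.52.
Month 3: interest €306.06; balance after payment €10,539.07.
Month 4: interest €252.94; balance after payment €8,272.50.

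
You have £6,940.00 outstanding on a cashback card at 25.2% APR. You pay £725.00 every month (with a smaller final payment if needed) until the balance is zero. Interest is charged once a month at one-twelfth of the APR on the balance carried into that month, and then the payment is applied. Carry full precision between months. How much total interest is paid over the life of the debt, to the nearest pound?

£890

Monthly rate r = 25.2%/12 = 2.1% = 0.021.
Payoff takes n = ⌈−ln(1 − rB₀/P)/ln(1+r)⌉ = ⌈10.798⌉ = 11 payments; the last is £580.12.
Total paid = 10·£725.00 + £580.12 = £7,830.12.
Total interest = total paid − principal = £7,830.12 − £6,940.00 = £890.12.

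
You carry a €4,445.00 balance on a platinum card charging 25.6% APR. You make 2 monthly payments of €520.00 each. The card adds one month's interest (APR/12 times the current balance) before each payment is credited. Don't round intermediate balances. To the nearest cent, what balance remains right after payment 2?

Monthly rate r = 25.6%/12 = 2.13333% = 0.0213333.
Each month: B ← B·(1+r) − €520.00.
Month 1: interest €94.83; balance after payment €4,019.83.
Month 2: interest €85.76; balance after payment €3,585.58.

€3,585.58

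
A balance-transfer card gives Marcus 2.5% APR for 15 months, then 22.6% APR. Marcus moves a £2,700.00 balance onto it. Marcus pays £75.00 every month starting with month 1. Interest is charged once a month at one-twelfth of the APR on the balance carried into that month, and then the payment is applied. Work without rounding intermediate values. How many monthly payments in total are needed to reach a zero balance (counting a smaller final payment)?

Promo months 1–15 at r₀ = 2.5%/12 = 0.00208333; months 16+ at r₁ = 22.6%/12 = 0.0188333.
After month 15: iterate B ← B·(1+r₀) − £75.00 for 15 months → £1,644.06.
Then at r₁ with £75.00/mo: n₂ = −ln(1 − r₁·B/P)/ln(1+r₁) ≈ 28.54 → 29 more payments.

44 months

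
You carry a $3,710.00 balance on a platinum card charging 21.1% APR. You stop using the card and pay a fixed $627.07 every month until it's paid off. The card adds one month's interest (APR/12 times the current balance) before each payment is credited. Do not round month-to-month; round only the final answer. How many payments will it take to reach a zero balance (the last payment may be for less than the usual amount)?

7 payments

Monthly rate r = 21.1%/12 = 1.75833% = 0.0175833.
Recurrence: B ← B·(1+r) − $627.07.
Month 1: interest $65.23; balance after payment $3,148.16.
Month 2: interest $55.36; balance after payment $2,576.45.
Closed form: n = −ln(1 − rB₀/P)/ln(1+r) = −ln(0.89597)/ln(1.01758) ≈ 6.302, so the balance reaches zero during payment 7.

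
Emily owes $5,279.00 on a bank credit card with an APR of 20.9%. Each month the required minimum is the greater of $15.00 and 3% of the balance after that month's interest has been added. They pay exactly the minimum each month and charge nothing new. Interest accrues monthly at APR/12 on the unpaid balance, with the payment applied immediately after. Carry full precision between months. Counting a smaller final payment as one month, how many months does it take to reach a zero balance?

229 months

Monthly rate r = 20.9%/12 = 1.74167% = 0.0174167.
While 3% of the post-interest balance exceeds $15.00, each month B ← (B·(1+r))·(1 − 0.03), i.e. B shrinks by the factor (1+r)·0.97 = 0.98689.
This holds for months 1–180. Entering month 181 the balance is $491.20; 3% of the post-interest balance is now below $15.00, so the flat $15.00 minimum applies from here.
From month 181 a fixed $15.00 at rate r clears $491.20 in 49 more payments. Total: 180 + 49 = 229 months.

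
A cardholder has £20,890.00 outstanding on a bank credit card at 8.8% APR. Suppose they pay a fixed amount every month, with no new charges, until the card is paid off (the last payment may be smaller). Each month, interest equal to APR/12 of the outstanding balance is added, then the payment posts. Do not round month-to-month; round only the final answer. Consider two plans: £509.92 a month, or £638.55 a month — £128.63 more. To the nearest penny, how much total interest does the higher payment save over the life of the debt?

£960.61

Monthly rate r = 8.8%/12 = 0.733333% = 0.00733333.
At £509.92/mo: n = ⌈−ln(1 − rB₀/P)/ln(1+r)⌉ = 49 payments (last £458.57); total interest = total paid − £20,890.00 = £4,044.73.
At £638.55/mo: 38 payments (last £347.77); total interest £3,084.12.
Interest saved = £4,044.73 − £3,084.12 = £960.61.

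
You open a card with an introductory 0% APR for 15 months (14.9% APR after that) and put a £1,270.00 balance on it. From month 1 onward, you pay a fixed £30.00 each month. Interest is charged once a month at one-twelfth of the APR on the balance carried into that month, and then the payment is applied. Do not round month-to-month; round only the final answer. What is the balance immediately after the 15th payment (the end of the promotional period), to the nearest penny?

Promo months 1–15 at r₀ = 0%/12 = 0; months 16+ at r₁ = 14.9%/12 = 0.0124167.
After month 15 (no interest yet): B = £1,270.00 − 15·£30.00 = £820.00.

£820.00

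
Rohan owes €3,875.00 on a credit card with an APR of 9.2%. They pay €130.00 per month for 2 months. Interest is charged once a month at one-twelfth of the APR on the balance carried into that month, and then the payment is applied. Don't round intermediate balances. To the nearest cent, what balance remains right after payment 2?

€3,673.65

Monthly rate r = 9.2%/12 = 0.766667% = 0.00766667.
Each month: B ← B·(1+r) − €130.00.
Month 1: interest €29.71; balance after payment €3,774.71.
Month 2: interest €28.94; balance after payment €3,673.65.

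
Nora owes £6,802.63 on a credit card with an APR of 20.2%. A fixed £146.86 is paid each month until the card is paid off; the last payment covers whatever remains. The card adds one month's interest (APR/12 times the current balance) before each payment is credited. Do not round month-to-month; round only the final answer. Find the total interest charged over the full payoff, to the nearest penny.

Monthly rate r = 20.2%/12 = 1.68333% = 0.0168333.
Payoff takes n = ⌈−ln(1 − rB₀/P)/ln(1+r)⌉ = ⌈90.629⌉ = 91 payments; the last is £92.70.
Total paid = 90·£146.86 + £92.70 = £13,310.10.
Total interest = total paid − principal = £13,310.10 − £6,802.63 = £6,507.47.

£6,507.47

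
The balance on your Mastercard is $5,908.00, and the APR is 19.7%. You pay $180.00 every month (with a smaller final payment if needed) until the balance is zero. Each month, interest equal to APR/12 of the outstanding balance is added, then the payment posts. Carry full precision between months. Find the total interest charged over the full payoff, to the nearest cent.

Monthly rate r = 19.7%/12 = 1.64167% = 0.0164167.
Payoff takes n = ⌈−ln(1 − rB₀/P)/ln(1+r)⌉ = ⌈47.533⌉ = 48 payments; the last is $96.24.
Total paid = 47·$180.00 + $96.24 = $8,556.24.
Total interest = total paid − principal = $8,556.24 − $5,908.00 = $2,648.24.

$2,648.24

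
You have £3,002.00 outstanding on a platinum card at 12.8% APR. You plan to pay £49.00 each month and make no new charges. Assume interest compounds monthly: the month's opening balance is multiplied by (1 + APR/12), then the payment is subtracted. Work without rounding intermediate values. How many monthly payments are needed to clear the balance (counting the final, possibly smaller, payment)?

Monthly rate r = 12.8%/12 = 1.06667% = 0.0106667.
Recurrence: B ← B·(1+r) − £49.00.
Month 1: interest £32.02; balance after payment £2,985.02.
Month 2: interest £31.84; balance after payment £2,967.86.
Closed form: n = −ln(1 − rB₀/P)/ln(1+r) = −ln(0.3465)/ln(1.01067) ≈ 99.891, so the balance reaches zero during payment 100.

100 months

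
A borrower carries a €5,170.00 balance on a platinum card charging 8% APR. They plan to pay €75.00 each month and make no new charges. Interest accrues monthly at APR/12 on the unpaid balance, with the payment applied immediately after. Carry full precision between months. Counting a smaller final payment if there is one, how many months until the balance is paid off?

Monthly rate r = 8%/12 = 0.666667% = 0.00666667.
Recurrence: B ← B·(1+r) − €75.00.
Month 1: interest €34.47; balance after payment €5,129.47.
Month 2: interest €34.20; balance after payment €5,088.66.
Closed form: n = −ln(1 − rB₀/P)/ln(1+r) = −ln(0.54044)/ln(1.00667) ≈ 92.612, so the balance reaches zero during payment 93.

93 payments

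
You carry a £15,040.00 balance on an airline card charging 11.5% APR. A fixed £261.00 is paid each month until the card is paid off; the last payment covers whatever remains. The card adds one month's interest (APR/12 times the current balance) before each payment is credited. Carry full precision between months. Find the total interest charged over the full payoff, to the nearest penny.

Monthly rate r = 11.5%/12 = 0.958333% = 0.00958333.
Payoff takes n = ⌈−ln(1 − rB₀/P)/ln(1+r)⌉ = ⌈84.243⌉ = 85 payments; the last is £63.70.
Total paid = 84·£261.00 + £63.70 = £21,987.70.
Total interest = total paid − principal = £21,987.70 − £15,040.00 = £6,947.70.

£6,947.70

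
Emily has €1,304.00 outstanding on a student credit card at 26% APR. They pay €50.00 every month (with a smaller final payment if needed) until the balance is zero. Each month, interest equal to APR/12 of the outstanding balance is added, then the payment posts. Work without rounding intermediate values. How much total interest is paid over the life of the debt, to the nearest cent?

€638.11

Monthly rate r = 26%/12 = 2.16667% = 0.0216667.
Payoff takes n = ⌈−ln(1 − rB₀/P)/ln(1+r)⌉ = ⌈38.841⌉ = 39 payments; the last is €42.11.
Total paid = 38·€50.00 + €42.11 = €1,942.11.
Total interest = total paid − principal = €1,942.11 − €1,304.00 = €638.11.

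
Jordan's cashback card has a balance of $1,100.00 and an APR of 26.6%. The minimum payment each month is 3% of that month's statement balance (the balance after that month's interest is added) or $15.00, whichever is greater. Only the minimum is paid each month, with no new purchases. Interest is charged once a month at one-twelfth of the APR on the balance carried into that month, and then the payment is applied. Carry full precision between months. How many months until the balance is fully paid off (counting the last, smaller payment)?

Monthly rate r = 26.6%/12 = 2.21667% = 0.0221667.
While 3% of the post-interest balance exceeds $15.00, each month B ← (B·(1+r))·(1 − 0.03), i.e. B shrinks by the factor (1+r)·0.97 = 0.9915.
This holds for months 1–95. Entering month 96 the balance is $488.96; 3% of the post-interest balance is now below $15.00, so the flat $15.00 minimum applies from here.
From month 96 a fixed $15.00 at rate r clears $488.96 in 59 more payments. Total: 95 + 59 = 154 months.

154 months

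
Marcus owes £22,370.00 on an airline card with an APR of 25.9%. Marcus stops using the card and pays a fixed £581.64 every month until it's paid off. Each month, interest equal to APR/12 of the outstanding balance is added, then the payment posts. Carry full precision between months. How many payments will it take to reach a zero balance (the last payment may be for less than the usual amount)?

84 payments

Monthly rate r = 25.9%/12 = 2.15833% = 0.0215833.
Recurrence: B ← B·(1+r) − £581.64.
Month 1: interest £482.82; balance after payment £22,271.18.
Month 2: interest £480.69; balance after payment £22,170.23.
Closed form: n = −ln(1 − rB₀/P)/ln(1+r) = −ln(0.1699)/ln(1.02158) ≈ 83.009, so the balance reaches zero during payment 84.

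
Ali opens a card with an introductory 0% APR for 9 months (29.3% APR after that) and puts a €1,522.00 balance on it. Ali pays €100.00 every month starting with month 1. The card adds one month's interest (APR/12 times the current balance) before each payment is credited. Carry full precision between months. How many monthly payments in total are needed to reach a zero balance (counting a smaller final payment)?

16 payments

Promo months 1–9 at r₀ = 0%/12 = 0; months 10+ at r₁ = 29.3%/12 = 0.0244167.
After month 9 (no interest yet): B = €1,522.00 − 9·€100.00 = €622.00.
Then at r₁ with €100.00/mo: n₂ = −ln(1 − r₁·B/P)/ln(1+r₁) ≈ 6.83 → 7 more payments.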